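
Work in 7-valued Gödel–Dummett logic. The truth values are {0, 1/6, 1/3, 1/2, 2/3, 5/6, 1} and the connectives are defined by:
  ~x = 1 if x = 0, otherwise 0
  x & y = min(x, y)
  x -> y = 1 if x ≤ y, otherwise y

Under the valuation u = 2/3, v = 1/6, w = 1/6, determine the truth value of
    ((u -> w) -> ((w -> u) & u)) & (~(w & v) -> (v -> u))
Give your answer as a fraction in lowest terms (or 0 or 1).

u -> w = 2/3 -> 1/6 = 1/6
w -> u = 1/6 -> 2/3 = 1
(w -> u) & u = 1 & 2/3 = 2/3
(u -> w) -> ((w -> u) & u) = 1/6 -> 2/3 = 1
w & v = 1/6 & 1/6 = 1/6
~(w & v) = ~1/6 = 0
v -> u = 1/6 -> 2/3 = 1
~(w & v) -> (v -> u) = 0 -> 1 = 1
((u -> w) -> ((w -> u) & u)) & (~(w & v) -> (v -> u)) = 1 & 1 = 1

1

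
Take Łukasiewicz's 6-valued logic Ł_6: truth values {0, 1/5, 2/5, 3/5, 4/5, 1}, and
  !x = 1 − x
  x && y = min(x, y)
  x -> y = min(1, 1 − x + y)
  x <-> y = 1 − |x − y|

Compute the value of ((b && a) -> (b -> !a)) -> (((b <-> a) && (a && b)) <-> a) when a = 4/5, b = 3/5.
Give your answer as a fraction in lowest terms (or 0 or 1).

4/5

b && a = 3/5 && 4/5 = 3/5
!a = !4/5 = 1/5
b -> !a = 3/5 -> 1/5 = 3/5
(b && a) -> (b -> !a) = 3/5 -> 3/5 = 1
b <-> a = 3/5 <-> 4/5 = 4/5
a && b = 4/5 && 3/5 = 3/5
(b <-> a) && (a && b) = 4/5 && 3/5 = 3/5
((b <-> a) && (a && b)) <-> a = 3/5 <-> 4/5 = 4/5
((b && a) -> (b -> !a)) -> (((b <-> a) && (a && b)) <-> a) = 1 -> 4/5 = 4/5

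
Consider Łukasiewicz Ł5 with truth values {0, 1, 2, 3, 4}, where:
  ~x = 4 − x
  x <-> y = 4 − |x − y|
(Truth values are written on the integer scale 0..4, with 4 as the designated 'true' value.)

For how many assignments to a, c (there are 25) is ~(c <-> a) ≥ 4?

2

value 4: 2 assignments (counts)
value 3: 4 assignments
value 2: 6 assignments
value 1: 8 assignments
value 0: 5 assignments
So 2 of the 25 assignments meet the threshold.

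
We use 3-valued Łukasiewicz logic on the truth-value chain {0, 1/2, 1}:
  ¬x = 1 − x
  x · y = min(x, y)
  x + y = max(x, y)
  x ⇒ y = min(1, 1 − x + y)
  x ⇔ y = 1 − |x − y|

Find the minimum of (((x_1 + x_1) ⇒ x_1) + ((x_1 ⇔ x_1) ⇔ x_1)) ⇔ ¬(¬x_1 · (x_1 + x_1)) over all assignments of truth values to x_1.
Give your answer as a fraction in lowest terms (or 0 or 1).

Take x_1 = 1/2:
x_1 + x_1 = 1/2 + 1/2 = 1/2
(x_1 + x_1) ⇒ x_1 = 1/2 ⇒ 1/2 = 1
x_1 ⇔ x_1 = 1/2 ⇔ 1/2 = 1
(x_1 ⇔ x_1) ⇔ x_1 = 1 ⇔ 1/2 = 1/2
((x_1 + x_1) ⇒ x_1) + ((x_1 ⇔ x_1) ⇔ x_1) = 1 + 1/2 = 1
¬x_1 = ¬1/2 = 1/2
x_1 + x_1 = 1/2 + 1/2 = 1/2
¬x_1 · (x_1 + x_1) = 1/2 · 1/2 = 1/2
¬(¬x_1 · (x_1 + x_1)) = ¬1/2 = 1/2
(((x_1 + x_1) ⇒ x_1) + ((x_1 ⇔ x_1) ⇔ x_1)) ⇔ ¬(¬x_1 · (x_1 + x_1)) = 1 ⇔ 1/2 = 1/2
No assignment yields a value below 1/2, so this is the minimum.

1/2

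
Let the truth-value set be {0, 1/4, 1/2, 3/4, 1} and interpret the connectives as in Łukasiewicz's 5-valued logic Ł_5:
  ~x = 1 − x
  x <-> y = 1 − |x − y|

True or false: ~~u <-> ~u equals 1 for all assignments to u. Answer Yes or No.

No

Counterexample: take u = 0.
~u = ~0 = 1
~~u = ~1 = 0
~u = ~0 = 1
~~u <-> ~u = 0 <-> 1 = 0
This gives 0 ≠ 1.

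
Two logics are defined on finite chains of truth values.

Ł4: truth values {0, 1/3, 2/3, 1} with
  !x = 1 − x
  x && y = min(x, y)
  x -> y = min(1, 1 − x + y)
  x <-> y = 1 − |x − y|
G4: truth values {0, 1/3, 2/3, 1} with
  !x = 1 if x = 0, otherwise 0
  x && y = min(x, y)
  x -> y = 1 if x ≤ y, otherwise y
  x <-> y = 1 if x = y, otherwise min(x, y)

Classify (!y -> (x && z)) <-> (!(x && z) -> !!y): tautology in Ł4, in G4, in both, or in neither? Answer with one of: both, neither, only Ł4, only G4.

In Ł4: every assignment gives 1 — tautology.
In G4: at x = 1/3, y = 0, z = 1/3 the value is 1/3 — not a tautology.

only Ł4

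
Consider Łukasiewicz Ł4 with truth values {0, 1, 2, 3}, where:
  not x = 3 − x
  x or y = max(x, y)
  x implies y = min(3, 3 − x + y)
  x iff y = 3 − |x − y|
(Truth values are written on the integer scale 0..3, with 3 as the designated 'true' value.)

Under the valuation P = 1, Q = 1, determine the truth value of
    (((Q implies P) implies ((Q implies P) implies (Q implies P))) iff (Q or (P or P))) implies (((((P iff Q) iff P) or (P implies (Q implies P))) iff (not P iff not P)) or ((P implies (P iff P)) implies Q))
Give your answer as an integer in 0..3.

Q implies P = 1 implies 1 = 3
Q implies P = 1 implies 1 = 3
Q implies P = 1 implies 1 = 3
(Q implies P) implies (Q implies P) = 3 implies 3 = 3
(Q implies P) implies ((Q implies P) implies (Q implies P)) = 3 implies 3 = 3
P or P = 1 or 1 = 1
Q or (P or P) = 1 or 1 = 1
((Q implies P) implies ((Q implies P) implies (Q implies P))) iff (Q or (P or P)) = 3 iff 1 = 1
P iff Q = 1 iff 1 = 3
(P iff Q) iff P = 3 iff 1 = 1
Q implies P = 1 implies 1 = 3
P implies (Q implies P) = 1 implies 3 = 3
((P iff Q) iff P) or (P implies (Q implies P)) = 1 or 3 = 3
not P = not 1 = 2
not P = not 1 = 2
not P iff not P = 2 iff 2 = 3
(((P iff Q) iff P) or (P implies (Q implies P))) iff (not P iff not P) = 3 iff 3 = 3
P iff P = 1 iff 1 = 3
P implies (P iff P) = 1 implies 3 = 3
(P implies (P iff P)) implies Q = 3 implies 1 = 1
((((P iff Q) iff P) or (P implies (Q implies P))) iff (not P iff not P)) or ((P implies (P iff P)) implies Q) = 3 or 1 = 3
(((Q implies P) implies ((Q implies P) implies (Q implies P))) iff (Q or (P or P))) implies (((((P iff Q) iff P) or (P implies (Q implies P))) iff (not P iff not P)) or ((P implies (P iff P)) implies Q)) = 1 implies 3 = 3

3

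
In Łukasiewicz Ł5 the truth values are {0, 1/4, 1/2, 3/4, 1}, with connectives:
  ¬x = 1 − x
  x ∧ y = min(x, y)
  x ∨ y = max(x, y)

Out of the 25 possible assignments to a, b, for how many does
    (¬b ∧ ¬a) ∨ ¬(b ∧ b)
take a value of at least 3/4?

10

value 1: 5 assignments (counts)
value 3/4: 5 assignments (counts)
value 1/2: 5 assignments
value 1/4: 5 assignments
value 0: 5 assignments
So 10 of the 25 assignments meet the threshold.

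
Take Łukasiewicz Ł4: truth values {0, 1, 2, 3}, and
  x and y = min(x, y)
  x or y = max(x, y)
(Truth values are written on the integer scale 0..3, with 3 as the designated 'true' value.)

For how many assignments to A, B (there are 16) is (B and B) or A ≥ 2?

A = 0, B = 0 ↦ 0  <
A = 0, B = 1 ↦ 1  <
A = 0, B = 2 ↦ 2  ≥
A = 0, B = 3 ↦ 3  ≥
A = 1, B = 0 ↦ 1  <
A = 1, B = 1 ↦ 1  <
A = 1, B = 2 ↦ 2  ≥
A = 1, B = 3 ↦ 3  ≥
A = 2, B = 0 ↦ 2  ≥
A = 2, B = 1 ↦ 2  ≥
A = 2, B = 2 ↦ 2  ≥
A = 2, B = 3 ↦ 3  ≥
A = 3, B = 0 ↦ 3  ≥
A = 3, B = 1 ↦ 3  ≥
A = 3, B = 2 ↦ 3  ≥
A = 3, B = 3 ↦ 3  ≥
So 12 of the 16 assignments meet the threshold.

12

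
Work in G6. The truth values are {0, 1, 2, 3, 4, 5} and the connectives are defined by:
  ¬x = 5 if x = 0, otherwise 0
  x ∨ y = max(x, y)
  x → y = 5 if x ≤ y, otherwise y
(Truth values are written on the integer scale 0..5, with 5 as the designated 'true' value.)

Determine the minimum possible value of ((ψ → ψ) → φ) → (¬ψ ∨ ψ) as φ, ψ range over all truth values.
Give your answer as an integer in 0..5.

Take φ = 2, ψ = 1:
ψ → ψ = 1 → 1 = 5
(ψ → ψ) → φ = 5 → 2 = 2
¬ψ = ¬1 = 0
¬ψ ∨ ψ = 0 ∨ 1 = 1
((ψ → ψ) → φ) → (¬ψ ∨ ψ) = 2 → 1 = 1
No assignment yields a value below 1, so this is the minimum.

1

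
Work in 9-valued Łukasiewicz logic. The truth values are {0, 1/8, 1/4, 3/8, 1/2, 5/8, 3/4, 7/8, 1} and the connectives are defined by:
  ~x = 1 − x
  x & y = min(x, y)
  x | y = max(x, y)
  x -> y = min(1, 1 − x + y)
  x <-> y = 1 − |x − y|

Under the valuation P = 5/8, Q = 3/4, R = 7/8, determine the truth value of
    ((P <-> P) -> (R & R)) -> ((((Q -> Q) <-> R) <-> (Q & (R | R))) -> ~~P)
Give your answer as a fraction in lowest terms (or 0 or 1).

P <-> P = 5/8 <-> 5/8 = 1
R & R = 7/8 & 7/8 = 7/8
(P <-> P) -> (R & R) = 1 -> 7/8 = 7/8
Q -> Q = 3/4 -> 3/4 = 1
(Q -> Q) <-> R = 1 <-> 7/8 = 7/8
R | R = 7/8 | 7/8 = 7/8
Q & (R | R) = 3/4 & 7/8 = 3/4
((Q -> Q) <-> R) <-> (Q & (R | R)) = 7/8 <-> 3/4 = 7/8
~P = ~5/8 = 3/8
~~P = ~3/8 = 5/8
(((Q -> Q) <-> R) <-> (Q & (R | R))) -> ~~P = 7/8 -> 5/8 = 3/4
((P <-> P) -> (R & R)) -> ((((Q -> Q) <-> R) <-> (Q & (R | R))) -> ~~P) = 7/8 -> 3/4 = 7/8

7/8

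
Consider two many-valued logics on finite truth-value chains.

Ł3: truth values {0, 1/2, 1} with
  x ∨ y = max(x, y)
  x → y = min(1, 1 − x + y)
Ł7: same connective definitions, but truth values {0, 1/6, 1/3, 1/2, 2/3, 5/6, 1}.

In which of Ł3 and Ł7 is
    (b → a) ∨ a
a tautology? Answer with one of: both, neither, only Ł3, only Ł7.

In Ł3: at a = 0, b = 1/2 the value is 1/2 — not a tautology.
In Ł7: at a = 0, b = 1/6 the value is 5/6 — not a tautology.

neither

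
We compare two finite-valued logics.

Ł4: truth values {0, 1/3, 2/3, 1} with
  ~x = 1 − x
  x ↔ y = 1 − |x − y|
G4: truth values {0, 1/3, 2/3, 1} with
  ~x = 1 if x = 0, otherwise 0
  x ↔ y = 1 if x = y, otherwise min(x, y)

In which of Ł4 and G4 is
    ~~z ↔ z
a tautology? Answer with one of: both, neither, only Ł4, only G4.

In Ł4: every assignment gives 1 — tautology.
In G4: at z = 1/3 the value is 1/3 — not a tautology.

only Ł4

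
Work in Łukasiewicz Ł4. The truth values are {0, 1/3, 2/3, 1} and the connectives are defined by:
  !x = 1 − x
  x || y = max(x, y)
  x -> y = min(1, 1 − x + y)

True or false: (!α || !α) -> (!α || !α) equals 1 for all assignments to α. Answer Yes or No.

α = 0 ↦ 1
α = 1/3 ↦ 1
α = 2/3 ↦ 1
α = 1 ↦ 1
Every assignment gives a value ≥ 1.

Yes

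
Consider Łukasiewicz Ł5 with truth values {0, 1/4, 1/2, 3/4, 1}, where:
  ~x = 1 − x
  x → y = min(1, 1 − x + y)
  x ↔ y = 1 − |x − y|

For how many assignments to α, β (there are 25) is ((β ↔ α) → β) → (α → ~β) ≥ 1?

16

value 1: 16 assignments (counts)
value 3/4: 4 assignments
value 1/2: 2 assignments
value 1/4: 2 assignments
value 0: 1 assignment
So 16 of the 25 assignments meet the threshold.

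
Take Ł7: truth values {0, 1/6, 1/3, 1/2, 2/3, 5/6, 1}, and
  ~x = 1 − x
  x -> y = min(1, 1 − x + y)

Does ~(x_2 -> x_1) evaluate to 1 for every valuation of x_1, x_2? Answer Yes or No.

Counterexample: take x_1 = 0, x_2 = 0.
x_2 -> x_1 = 0 -> 0 = 1
~(x_2 -> x_1) = ~1 = 0
This gives 0 ≠ 1.

No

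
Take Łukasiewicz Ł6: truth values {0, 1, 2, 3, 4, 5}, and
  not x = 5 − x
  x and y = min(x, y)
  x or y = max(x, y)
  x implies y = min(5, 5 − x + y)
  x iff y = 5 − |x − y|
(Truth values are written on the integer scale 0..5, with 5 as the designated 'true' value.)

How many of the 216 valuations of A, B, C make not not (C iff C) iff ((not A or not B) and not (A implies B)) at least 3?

value 5: 6 assignments (counts)
value 4: 12 assignments (counts)
value 3: 18 assignments (counts)
value 2: 24 assignments
value 1: 30 assignments
value 0: 126 assignments
So 36 of the 216 assignments meet the threshold.

36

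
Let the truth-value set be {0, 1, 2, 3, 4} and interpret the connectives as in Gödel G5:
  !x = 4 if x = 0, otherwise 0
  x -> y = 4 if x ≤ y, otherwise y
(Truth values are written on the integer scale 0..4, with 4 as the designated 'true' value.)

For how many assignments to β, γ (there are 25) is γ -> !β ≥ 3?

9

value 4: 9 assignments (counts)
value 0: 16 assignments
So 9 of the 25 assignments meet the threshold.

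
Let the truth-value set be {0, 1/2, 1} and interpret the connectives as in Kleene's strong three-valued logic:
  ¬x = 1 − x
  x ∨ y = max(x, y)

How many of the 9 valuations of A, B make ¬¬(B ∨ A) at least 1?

5

A = 0, B = 0 ↦ 0  <
A = 0, B = 1/2 ↦ 1/2  <
A = 0, B = 1 ↦ 1  ≥
A = 1/2, B = 0 ↦ 1/2  <
A = 1/2, B = 1/2 ↦ 1/2  <
A = 1/2, B = 1 ↦ 1  ≥
A = 1, B = 0 ↦ 1  ≥
A = 1, B = 1/2 ↦ 1  ≥
A = 1, B = 1 ↦ 1  ≥
So 5 of the 9 assignments meet the threshold.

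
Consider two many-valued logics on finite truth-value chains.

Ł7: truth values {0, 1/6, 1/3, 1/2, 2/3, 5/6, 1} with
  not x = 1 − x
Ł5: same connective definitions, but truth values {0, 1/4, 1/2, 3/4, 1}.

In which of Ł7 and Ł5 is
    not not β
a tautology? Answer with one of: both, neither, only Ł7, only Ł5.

neither

In Ł7: at β = 0 the value is 0 — not a tautology.
In Ł5: at β = 0 the value is 0 — not a tautology.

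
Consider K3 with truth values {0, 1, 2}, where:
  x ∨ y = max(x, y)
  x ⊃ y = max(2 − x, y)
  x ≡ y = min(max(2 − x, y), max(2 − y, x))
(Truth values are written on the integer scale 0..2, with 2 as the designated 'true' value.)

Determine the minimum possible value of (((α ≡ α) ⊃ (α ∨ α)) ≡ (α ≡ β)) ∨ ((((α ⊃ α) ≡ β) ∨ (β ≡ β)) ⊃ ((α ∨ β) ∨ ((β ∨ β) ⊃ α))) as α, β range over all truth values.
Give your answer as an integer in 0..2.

1

Take α = 0, β = 1:
α ≡ α = 0 ≡ 0 = 2
α ∨ α = 0 ∨ 0 = 0
(α ≡ α) ⊃ (α ∨ α) = 2 ⊃ 0 = 0
α ≡ β = 0 ≡ 1 = 1
((α ≡ α) ⊃ (α ∨ α)) ≡ (α ≡ β) = 0 ≡ 1 = 1
α ⊃ α = 0 ⊃ 0 = 2
(α ⊃ α) ≡ β = 2 ≡ 1 = 1
β ≡ β = 1 ≡ 1 = 1
((α ⊃ α) ≡ β) ∨ (β ≡ β) = 1 ∨ 1 = 1
α ∨ β = 0 ∨ 1 = 1
β ∨ β = 1 ∨ 1 = 1
(β ∨ β) ⊃ α = 1 ⊃ 0 = 1
(α ∨ β) ∨ ((β ∨ β) ⊃ α) = 1 ∨ 1 = 1
(((α ⊃ α) ≡ β) ∨ (β ≡ β)) ⊃ ((α ∨ β) ∨ ((β ∨ β) ⊃ α)) = 1 ⊃ 1 = 1
(((α ≡ α) ⊃ (α ∨ α)) ≡ (α ≡ β)) ∨ ((((α ⊃ α) ≡ β) ∨ (β ≡ β)) ⊃ ((α ∨ β) ∨ ((β ∨ β) ⊃ α))) = 1 ∨ 1 = 1
No assignment yields a value below 1, so this is the minimum.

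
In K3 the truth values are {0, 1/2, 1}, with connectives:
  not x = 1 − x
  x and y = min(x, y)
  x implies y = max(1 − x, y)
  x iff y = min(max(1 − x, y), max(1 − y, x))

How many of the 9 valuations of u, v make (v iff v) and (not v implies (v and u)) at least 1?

3

u = 0, v = 0 ↦ 0  <
u = 0, v = 1/2 ↦ 1/2  <
u = 0, v = 1 ↦ 1  ≥
u = 1/2, v = 0 ↦ 0  <
u = 1/2, v = 1/2 ↦ 1/2  <
u = 1/2, v = 1 ↦ 1  ≥
u = 1, v = 0 ↦ 0  <
u = 1, v = 1/2 ↦ 1/2  <
u = 1, v = 1 ↦ 1  ≥
So 3 of the 9 assignments meet the threshold.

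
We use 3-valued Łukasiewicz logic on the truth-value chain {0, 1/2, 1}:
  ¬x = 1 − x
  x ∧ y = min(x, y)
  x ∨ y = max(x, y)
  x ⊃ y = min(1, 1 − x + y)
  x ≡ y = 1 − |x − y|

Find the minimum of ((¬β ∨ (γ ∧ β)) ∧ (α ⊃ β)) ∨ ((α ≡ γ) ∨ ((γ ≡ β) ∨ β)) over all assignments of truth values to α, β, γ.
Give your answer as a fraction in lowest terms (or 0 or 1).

1/2

Take α = 0, β = 1/2, γ = 1:
¬β = ¬1/2 = 1/2
γ ∧ β = 1 ∧ 1/2 = 1/2
¬β ∨ (γ ∧ β) = 1/2 ∨ 1/2 = 1/2
α ⊃ β = 0 ⊃ 1/2 = 1
(¬β ∨ (γ ∧ β)) ∧ (α ⊃ β) = 1/2 ∧ 1 = 1/2
α ≡ γ = 0 ≡ 1 = 0
γ ≡ β = 1 ≡ 1/2 = 1/2
(γ ≡ β) ∨ β = 1/2 ∨ 1/2 = 1/2
(α ≡ γ) ∨ ((γ ≡ β) ∨ β) = 0 ∨ 1/2 = 1/2
((¬β ∨ (γ ∧ β)) ∧ (α ⊃ β)) ∨ ((α ≡ γ) ∨ ((γ ≡ β) ∨ β)) = 1/2 ∨ 1/2 = 1/2
No assignment yields a value below 1/2, so this is the minimum.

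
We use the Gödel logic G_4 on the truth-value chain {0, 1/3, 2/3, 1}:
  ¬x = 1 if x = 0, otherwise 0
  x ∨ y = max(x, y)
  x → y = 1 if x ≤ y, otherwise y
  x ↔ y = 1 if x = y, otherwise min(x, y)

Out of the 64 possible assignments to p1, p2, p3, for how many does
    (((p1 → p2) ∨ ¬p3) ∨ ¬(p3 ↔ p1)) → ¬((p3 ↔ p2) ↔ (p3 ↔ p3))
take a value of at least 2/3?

value 1: 24 assignments (counts)
value 0: 40 assignments
So 24 of the 64 assignments meet the threshold.

24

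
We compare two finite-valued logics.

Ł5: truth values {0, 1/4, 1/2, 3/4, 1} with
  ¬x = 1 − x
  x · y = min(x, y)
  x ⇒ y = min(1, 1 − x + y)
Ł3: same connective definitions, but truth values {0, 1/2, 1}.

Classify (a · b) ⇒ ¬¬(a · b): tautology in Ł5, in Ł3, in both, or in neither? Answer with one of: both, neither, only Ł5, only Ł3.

In Ł5: every assignment gives 1 — tautology.
In Ł3: every assignment gives 1 — tautology.

both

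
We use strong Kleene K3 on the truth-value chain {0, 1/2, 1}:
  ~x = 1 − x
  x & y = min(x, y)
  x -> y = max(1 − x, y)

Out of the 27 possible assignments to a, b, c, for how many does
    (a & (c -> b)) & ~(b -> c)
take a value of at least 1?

1

value 1: 1 assignment (counts)
value 1/2: 7 assignments
value 0: 19 assignments
So 1 of the 27 assignments meets the threshold.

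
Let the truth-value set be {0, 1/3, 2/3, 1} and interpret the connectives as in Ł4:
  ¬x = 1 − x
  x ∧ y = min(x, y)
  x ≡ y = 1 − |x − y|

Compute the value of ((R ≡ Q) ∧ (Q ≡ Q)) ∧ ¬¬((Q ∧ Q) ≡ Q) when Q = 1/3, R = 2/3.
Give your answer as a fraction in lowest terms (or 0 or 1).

R ≡ Q = 2/3 ≡ 1/3 = 2/3
Q ≡ Q = 1/3 ≡ 1/3 = 1
(R ≡ Q) ∧ (Q ≡ Q) = 2/3 ∧ 1 = 2/3
Q ∧ Q = 1/3 ∧ 1/3 = 1/3
(Q ∧ Q) ≡ Q = 1/3 ≡ 1/3 = 1
¬((Q ∧ Q) ≡ Q) = ¬1 = 0
¬¬((Q ∧ Q) ≡ Q) = ¬0 = 1
((R ≡ Q) ∧ (Q ≡ Q)) ∧ ¬¬((Q ∧ Q) ≡ Q) = 2/3 ∧ 1 = 2/3

2/3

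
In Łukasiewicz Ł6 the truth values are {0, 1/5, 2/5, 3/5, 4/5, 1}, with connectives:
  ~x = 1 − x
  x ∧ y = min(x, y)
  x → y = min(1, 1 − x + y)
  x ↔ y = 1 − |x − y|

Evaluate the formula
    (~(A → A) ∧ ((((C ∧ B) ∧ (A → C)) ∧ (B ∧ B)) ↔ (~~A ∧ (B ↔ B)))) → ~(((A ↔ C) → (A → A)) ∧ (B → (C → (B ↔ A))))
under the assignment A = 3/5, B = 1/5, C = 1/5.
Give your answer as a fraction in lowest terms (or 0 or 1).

1

A → A = 3/5 → 3/5 = 1
~(A → A) = ~1 = 0
C ∧ B = 1/5 ∧ 1/5 = 1/5
A → C = 3/5 → 1/5 = 3/5
(C ∧ B) ∧ (A → C) = 1/5 ∧ 3/5 = 1/5
B ∧ B = 1/5 ∧ 1/5 = 1/5
((C ∧ B) ∧ (A → C)) ∧ (B ∧ B) = 1/5 ∧ 1/5 = 1/5
~A = ~3/5 = 2/5
~~A = ~2/5 = 3/5
B ↔ B = 1/5 ↔ 1/5 = 1
~~A ∧ (B ↔ B) = 3/5 ∧ 1 = 3/5
(((C ∧ B) ∧ (A → C)) ∧ (B ∧ B)) ↔ (~~A ∧ (B ↔ B)) = 1/5 ↔ 3/5 = 3/5
~(A → A) ∧ ((((C ∧ B) ∧ (A → C)) ∧ (B ∧ B)) ↔ (~~A ∧ (B ↔ B))) = 0 ∧ 3/5 = 0
A ↔ C = 3/5 ↔ 1/5 = 3/5
A → A = 3/5 → 3/5 = 1
(A ↔ C) → (A → A) = 3/5 → 1 = 1
B ↔ A = 1/5 ↔ 3/5 = 3/5
C → (B ↔ A) = 1/5 → 3/5 = 1
B → (C → (B ↔ A)) = 1/5 → 1 = 1
((A ↔ C) → (A → A)) ∧ (B → (C → (B ↔ A))) = 1 ∧ 1 = 1
~(((A ↔ C) → (A → A)) ∧ (B → (C → (B ↔ A)))) = ~1 = 0
(~(A → A) ∧ ((((C ∧ B) ∧ (A → C)) ∧ (B ∧ B)) ↔ (~~A ∧ (B ↔ B)))) → ~(((A ↔ C) → (A → A)) ∧ (B → (C → (B ↔ A)))) = 0 → 0 = 1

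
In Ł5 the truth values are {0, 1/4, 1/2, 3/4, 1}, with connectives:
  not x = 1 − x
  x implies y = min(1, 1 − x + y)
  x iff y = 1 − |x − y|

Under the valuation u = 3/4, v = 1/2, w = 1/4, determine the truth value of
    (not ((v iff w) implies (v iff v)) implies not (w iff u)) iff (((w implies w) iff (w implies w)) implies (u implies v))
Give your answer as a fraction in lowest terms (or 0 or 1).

3/4

v iff w = 1/2 iff 1/4 = 3/4
v iff v = 1/2 iff 1/2 = 1
(v iff w) implies (v iff v) = 3/4 implies 1 = 1
not ((v iff w) implies (v iff v)) = not 1 = 0
w iff u = 1/4 iff 3/4 = 1/2
not (w iff u) = not 1/2 = 1/2
not ((v iff w) implies (v iff v)) implies not (w iff u) = 0 implies 1/2 = 1
w implies w = 1/4 implies 1/4 = 1
w implies w = 1/4 implies 1/4 = 1
(w implies w) iff (w implies w) = 1 iff 1 = 1
u implies v = 3/4 implies 1/2 = 3/4
((w implies w) iff (w implies w)) implies (u implies v) = 1 implies 3/4 = 3/4
(not ((v iff w) implies (v iff v)) implies not (w iff u)) iff (((w implies w) iff (w implies w)) implies (u implies v)) = 1 iff 3/4 = 3/4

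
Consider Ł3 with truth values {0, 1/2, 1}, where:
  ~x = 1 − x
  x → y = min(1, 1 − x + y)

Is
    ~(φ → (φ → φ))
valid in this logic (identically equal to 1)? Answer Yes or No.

Counterexample: take φ = 0.
φ → φ = 0 → 0 = 1
φ → (φ → φ) = 0 → 1 = 1
~(φ → (φ → φ)) = ~1 = 0
This gives 0 ≠ 1.

No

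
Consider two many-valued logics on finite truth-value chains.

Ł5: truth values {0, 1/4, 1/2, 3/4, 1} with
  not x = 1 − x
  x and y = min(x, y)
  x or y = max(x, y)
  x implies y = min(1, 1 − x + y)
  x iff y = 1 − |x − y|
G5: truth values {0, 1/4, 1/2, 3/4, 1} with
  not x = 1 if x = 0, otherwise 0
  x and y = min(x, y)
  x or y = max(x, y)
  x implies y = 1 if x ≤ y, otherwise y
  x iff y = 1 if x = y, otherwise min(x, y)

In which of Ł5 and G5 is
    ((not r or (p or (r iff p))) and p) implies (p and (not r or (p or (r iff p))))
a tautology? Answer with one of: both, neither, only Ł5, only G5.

both

In Ł5: every assignment gives 1 — tautology.
In G5: every assignment gives 1 — tautology.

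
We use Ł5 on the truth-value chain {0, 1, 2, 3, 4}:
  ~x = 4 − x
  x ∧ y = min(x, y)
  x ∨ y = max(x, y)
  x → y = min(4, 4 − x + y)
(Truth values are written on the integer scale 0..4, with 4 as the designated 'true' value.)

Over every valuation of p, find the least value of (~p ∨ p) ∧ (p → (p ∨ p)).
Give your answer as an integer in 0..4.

2

Take p = 2:
~p = ~2 = 2
~p ∨ p = 2 ∨ 2 = 2
p ∨ p = 2 ∨ 2 = 2
p → (p ∨ p) = 2 → 2 = 4
(~p ∨ p) ∧ (p → (p ∨ p)) = 2 ∧ 4 = 2
No assignment yields a value below 2, so this is the minimum.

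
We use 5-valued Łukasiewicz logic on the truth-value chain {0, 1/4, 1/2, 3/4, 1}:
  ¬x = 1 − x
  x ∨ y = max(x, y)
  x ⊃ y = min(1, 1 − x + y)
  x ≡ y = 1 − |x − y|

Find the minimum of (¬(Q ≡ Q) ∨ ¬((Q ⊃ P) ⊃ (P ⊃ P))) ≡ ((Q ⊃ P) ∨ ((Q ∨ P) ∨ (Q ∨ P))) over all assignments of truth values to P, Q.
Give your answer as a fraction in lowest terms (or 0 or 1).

Take P = 0, Q = 0:
Q ≡ Q = 0 ≡ 0 = 1
¬(Q ≡ Q) = ¬1 = 0
Q ⊃ P = 0 ⊃ 0 = 1
P ⊃ P = 0 ⊃ 0 = 1
(Q ⊃ P) ⊃ (P ⊃ P) = 1 ⊃ 1 = 1
¬((Q ⊃ P) ⊃ (P ⊃ P)) = ¬1 = 0
¬(Q ≡ Q) ∨ ¬((Q ⊃ P) ⊃ (P ⊃ P)) = 0 ∨ 0 = 0
Q ⊃ P = 0 ⊃ 0 = 1
Q ∨ P = 0 ∨ 0 = 0
Q ∨ P = 0 ∨ 0 = 0
(Q ∨ P) ∨ (Q ∨ P) = 0 ∨ 0 = 0
(Q ⊃ P) ∨ ((Q ∨ P) ∨ (Q ∨ P)) = 1 ∨ 0 = 1
(¬(Q ≡ Q) ∨ ¬((Q ⊃ P) ⊃ (P ⊃ P))) ≡ ((Q ⊃ P) ∨ ((Q ∨ P) ∨ (Q ∨ P))) = 0 ≡ 1 = 0
No assignment yields a value below 0, so this is the minimum.

0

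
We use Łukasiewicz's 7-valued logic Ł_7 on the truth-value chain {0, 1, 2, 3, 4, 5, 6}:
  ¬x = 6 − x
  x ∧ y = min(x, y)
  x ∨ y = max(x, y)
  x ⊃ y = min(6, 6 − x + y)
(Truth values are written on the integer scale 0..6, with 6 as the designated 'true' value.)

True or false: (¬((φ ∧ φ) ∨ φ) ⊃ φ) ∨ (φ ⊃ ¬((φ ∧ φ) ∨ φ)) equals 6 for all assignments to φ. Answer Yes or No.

Yes

φ = 0 ↦ 6
φ = 1 ↦ 6
φ = 2 ↦ 6
φ = 3 ↦ 6
φ = 4 ↦ 6
φ = 5 ↦ 6
φ = 6 ↦ 6
Every assignment gives a value ≥ 6.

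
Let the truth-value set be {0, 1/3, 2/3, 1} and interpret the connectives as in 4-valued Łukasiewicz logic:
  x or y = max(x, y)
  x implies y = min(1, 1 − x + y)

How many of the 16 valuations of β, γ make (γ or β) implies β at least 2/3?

13

β = 0, γ = 0 ↦ 1  ≥
β = 0, γ = 1/3 ↦ 2/3  ≥
β = 0, γ = 2/3 ↦ 1/3  <
β = 0, γ = 1 ↦ 0  <
β = 1/3, γ = 0 ↦ 1  ≥
β = 1/3, γ = 1/3 ↦ 1  ≥
β = 1/3, γ = 2/3 ↦ 2/3  ≥
β = 1/3, γ = 1 ↦ 1/3  <
β = 2/3, γ = 0 ↦ 1  ≥
β = 2/3, γ = 1/3 ↦ 1  ≥
β = 2/3, γ = 2/3 ↦ 1  ≥
β = 2/3, γ = 1 ↦ 2/3  ≥
β = 1, γ = 0 ↦ 1  ≥
β = 1, γ = 1/3 ↦ 1  ≥
β = 1, γ = 2/3 ↦ 1  ≥
β = 1, γ = 1 ↦ 1  ≥
So 13 of the 16 assignments meet the threshold.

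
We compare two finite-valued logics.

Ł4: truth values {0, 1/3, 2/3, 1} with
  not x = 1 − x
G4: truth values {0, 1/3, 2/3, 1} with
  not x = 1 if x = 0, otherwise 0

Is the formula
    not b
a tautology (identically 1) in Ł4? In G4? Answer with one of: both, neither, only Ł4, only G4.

neither

In Ł4: at b = 1/3 the value is 2/3 — not a tautology.
In G4: at b = 1/3 the value is 0 — not a tautology.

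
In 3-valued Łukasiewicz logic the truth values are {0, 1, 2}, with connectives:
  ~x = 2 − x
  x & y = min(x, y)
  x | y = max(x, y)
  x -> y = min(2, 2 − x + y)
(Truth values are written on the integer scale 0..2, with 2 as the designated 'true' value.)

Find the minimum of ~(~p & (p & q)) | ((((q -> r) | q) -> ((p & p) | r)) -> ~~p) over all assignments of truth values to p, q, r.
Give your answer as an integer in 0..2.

1

Take p = 1, q = 1, r = 0:
~p = ~1 = 1
p & q = 1 & 1 = 1
~p & (p & q) = 1 & 1 = 1
~(~p & (p & q)) = ~1 = 1
q -> r = 1 -> 0 = 1
(q -> r) | q = 1 | 1 = 1
p & p = 1 & 1 = 1
(p & p) | r = 1 | 0 = 1
((q -> r) | q) -> ((p & p) | r) = 1 -> 1 = 2
~p = ~1 = 1
~~p = ~1 = 1
(((q -> r) | q) -> ((p & p) | r)) -> ~~p = 2 -> 1 = 1
~(~p & (p & q)) | ((((q -> r) | q) -> ((p & p) | r)) -> ~~p) = 1 | 1 = 1
No assignment yields a value below 1, so this is the minimum.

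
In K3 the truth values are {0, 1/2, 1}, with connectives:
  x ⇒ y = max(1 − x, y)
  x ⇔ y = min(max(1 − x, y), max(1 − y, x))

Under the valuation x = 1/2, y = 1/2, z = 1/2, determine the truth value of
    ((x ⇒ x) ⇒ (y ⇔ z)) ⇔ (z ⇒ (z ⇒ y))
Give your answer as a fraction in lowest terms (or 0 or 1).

x ⇒ x = 1/2 ⇒ 1/2 = 1/2
y ⇔ z = 1/2 ⇔ 1/2 = 1/2
(x ⇒ x) ⇒ (y ⇔ z) = 1/2 ⇒ 1/2 = 1/2
z ⇒ y = 1/2 ⇒ 1/2 = 1/2
z ⇒ (z ⇒ y) = 1/2 ⇒ 1/2 = 1/2
((x ⇒ x) ⇒ (y ⇔ z)) ⇔ (z ⇒ (z ⇒ y)) = 1/2 ⇔ 1/2 = 1/2

1/2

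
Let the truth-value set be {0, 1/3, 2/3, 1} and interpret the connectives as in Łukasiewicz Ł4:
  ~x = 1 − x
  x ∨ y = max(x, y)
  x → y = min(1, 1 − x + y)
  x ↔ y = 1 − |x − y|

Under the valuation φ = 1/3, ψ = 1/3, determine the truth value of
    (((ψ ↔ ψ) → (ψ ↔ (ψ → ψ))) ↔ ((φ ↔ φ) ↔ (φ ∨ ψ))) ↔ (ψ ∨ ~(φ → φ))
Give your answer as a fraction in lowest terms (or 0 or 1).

ψ ↔ ψ = 1/3 ↔ 1/3 = 1
ψ → ψ = 1/3 → 1/3 = 1
ψ ↔ (ψ → ψ) = 1/3 ↔ 1 = 1/3
(ψ ↔ ψ) → (ψ ↔ (ψ → ψ)) = 1 → 1/3 = 1/3
φ ↔ φ = 1/3 ↔ 1/3 = 1
φ ∨ ψ = 1/3 ∨ 1/3 = 1/3
(φ ↔ φ) ↔ (φ ∨ ψ) = 1 ↔ 1/3 = 1/3
((ψ ↔ ψ) → (ψ ↔ (ψ → ψ))) ↔ ((φ ↔ φ) ↔ (φ ∨ ψ)) = 1/3 ↔ 1/3 = 1
φ → φ = 1/3 → 1/3 = 1
~(φ → φ) = ~1 = 0
ψ ∨ ~(φ → φ) = 1/3 ∨ 0 = 1/3
(((ψ ↔ ψ) → (ψ ↔ (ψ → ψ))) ↔ ((φ ↔ φ) ↔ (φ ∨ ψ))) ↔ (ψ ∨ ~(φ → φ)) = 1 ↔ 1/3 = 1/3

1/3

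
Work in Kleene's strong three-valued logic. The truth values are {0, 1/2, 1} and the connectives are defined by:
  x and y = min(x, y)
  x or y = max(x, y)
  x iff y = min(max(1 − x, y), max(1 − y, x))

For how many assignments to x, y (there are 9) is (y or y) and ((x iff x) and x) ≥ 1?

1

x = 0, y = 0 ↦ 0  <
x = 0, y = 1/2 ↦ 0  <
x = 0, y = 1 ↦ 0  <
x = 1/2, y = 0 ↦ 0  <
x = 1/2, y = 1/2 ↦ 1/2  <
x = 1/2, y = 1 ↦ 1/2  <
x = 1, y = 0 ↦ 0  <
x = 1, y = 1/2 ↦ 1/2  <
x = 1, y = 1 ↦ 1  ≥
So 1 of the 9 assignments meets the threshold.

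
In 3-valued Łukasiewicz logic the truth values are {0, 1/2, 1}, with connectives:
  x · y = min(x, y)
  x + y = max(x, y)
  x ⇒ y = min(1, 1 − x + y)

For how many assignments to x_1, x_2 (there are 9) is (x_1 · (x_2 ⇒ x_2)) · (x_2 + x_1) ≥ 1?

3

x_1 = 0, x_2 = 0 ↦ 0  <
x_1 = 0, x_2 = 1/2 ↦ 0  <
x_1 = 0, x_2 = 1 ↦ 0  <
x_1 = 1/2, x_2 = 0 ↦ 1/2  <
x_1 = 1/2, x_2 = 1/2 ↦ 1/2  <
x_1 = 1/2, x_2 = 1 ↦ 1/2  <
x_1 = 1, x_2 = 0 ↦ 1  ≥
x_1 = 1, x_2 = 1/2 ↦ 1  ≥
x_1 = 1, x_2 = 1 ↦ 1  ≥
So 3 of the 9 assignments meet the threshold.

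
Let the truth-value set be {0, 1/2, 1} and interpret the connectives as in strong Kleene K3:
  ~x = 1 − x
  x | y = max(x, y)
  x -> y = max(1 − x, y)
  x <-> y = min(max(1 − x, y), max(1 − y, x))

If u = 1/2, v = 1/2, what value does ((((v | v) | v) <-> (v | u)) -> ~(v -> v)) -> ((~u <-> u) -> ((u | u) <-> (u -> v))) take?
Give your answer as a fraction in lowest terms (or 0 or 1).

v | v = 1/2 | 1/2 = 1/2
(v | v) | v = 1/2 | 1/2 = 1/2
v | u = 1/2 | 1/2 = 1/2
((v | v) | v) <-> (v | u) = 1/2 <-> 1/2 = 1/2
v -> v = 1/2 -> 1/2 = 1/2
~(v -> v) = ~1/2 = 1/2
(((v | v) | v) <-> (v | u)) -> ~(v -> v) = 1/2 -> 1/2 = 1/2
~u = ~1/2 = 1/2
~u <-> u = 1/2 <-> 1/2 = 1/2
u | u = 1/2 | 1/2 = 1/2
u -> v = 1/2 -> 1/2 = 1/2
(u | u) <-> (u -> v) = 1/2 <-> 1/2 = 1/2
(~u <-> u) -> ((u | u) <-> (u -> v)) = 1/2 -> 1/2 = 1/2
((((v | v) | v) <-> (v | u)) -> ~(v -> v)) -> ((~u <-> u) -> ((u | u) <-> (u -> v))) = 1/2 -> 1/2 = 1/2

1/2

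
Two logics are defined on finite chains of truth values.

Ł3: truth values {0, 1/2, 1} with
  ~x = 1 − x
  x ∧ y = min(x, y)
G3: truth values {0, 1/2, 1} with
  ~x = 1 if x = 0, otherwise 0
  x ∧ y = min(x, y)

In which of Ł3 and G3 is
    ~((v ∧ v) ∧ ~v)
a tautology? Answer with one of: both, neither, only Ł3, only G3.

In Ł3: at v = 1/2 the value is 1/2 — not a tautology.
In G3: every assignment gives 1 — tautology.

only G3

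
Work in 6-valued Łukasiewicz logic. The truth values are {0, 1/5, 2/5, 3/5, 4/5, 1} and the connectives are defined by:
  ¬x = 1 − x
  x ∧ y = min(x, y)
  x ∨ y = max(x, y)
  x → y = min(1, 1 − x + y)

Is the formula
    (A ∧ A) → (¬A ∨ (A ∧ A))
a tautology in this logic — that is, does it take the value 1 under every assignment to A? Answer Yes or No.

A = 0 ↦ 1
A = 1/5 ↦ 1
A = 2/5 ↦ 1
A = 3/5 ↦ 1
A = 4/5 ↦ 1
A = 1 ↦ 1
Every assignment gives a value ≥ 1.

Yes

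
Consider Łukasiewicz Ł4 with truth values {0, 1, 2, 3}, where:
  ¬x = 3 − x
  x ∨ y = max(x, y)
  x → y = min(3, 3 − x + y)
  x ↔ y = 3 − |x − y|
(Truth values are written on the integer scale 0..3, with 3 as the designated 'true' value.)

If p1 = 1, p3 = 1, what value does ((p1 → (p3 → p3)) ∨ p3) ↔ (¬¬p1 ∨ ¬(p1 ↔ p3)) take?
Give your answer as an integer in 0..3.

p3 → p3 = 1 → 1 = 3
p1 → (p3 → p3) = 1 → 3 = 3
(p1 → (p3 → p3)) ∨ p3 = 3 ∨ 1 = 3
¬p1 = ¬1 = 2
¬¬p1 = ¬2 = 1
p1 ↔ p3 = 1 ↔ 1 = 3
¬(p1 ↔ p3) = ¬3 = 0
¬¬p1 ∨ ¬(p1 ↔ p3) = 1 ∨ 0 = 1
((p1 → (p3 → p3)) ∨ p3) ↔ (¬¬p1 ∨ ¬(p1 ↔ p3)) = 3 ↔ 1 = 1

1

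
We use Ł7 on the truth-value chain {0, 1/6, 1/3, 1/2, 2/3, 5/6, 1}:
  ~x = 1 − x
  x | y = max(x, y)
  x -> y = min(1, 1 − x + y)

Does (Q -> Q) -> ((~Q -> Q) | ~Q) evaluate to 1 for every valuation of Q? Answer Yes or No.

Counterexample: take Q = 1/6.
Q -> Q = 1/6 -> 1/6 = 1
~Q = ~1/6 = 5/6
~Q -> Q = 5/6 -> 1/6 = 1/3
~Q = ~1/6 = 5/6
(~Q -> Q) | ~Q = 1/3 | 5/6 = 5/6
(Q -> Q) -> ((~Q -> Q) | ~Q) = 1 -> 5/6 = 5/6
This gives 5/6 ≠ 1.

No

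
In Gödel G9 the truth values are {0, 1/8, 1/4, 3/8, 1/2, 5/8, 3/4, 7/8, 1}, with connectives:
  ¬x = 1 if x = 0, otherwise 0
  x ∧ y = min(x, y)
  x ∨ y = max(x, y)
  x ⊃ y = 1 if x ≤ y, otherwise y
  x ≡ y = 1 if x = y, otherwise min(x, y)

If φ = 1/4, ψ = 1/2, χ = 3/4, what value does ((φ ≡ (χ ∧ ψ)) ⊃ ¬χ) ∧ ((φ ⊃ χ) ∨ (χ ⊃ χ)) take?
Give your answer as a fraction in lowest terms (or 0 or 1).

0

χ ∧ ψ = 3/4 ∧ 1/2 = 1/2
φ ≡ (χ ∧ ψ) = 1/4 ≡ 1/2 = 1/4
¬χ = ¬3/4 = 0
(φ ≡ (χ ∧ ψ)) ⊃ ¬χ = 1/4 ⊃ 0 = 0
φ ⊃ χ = 1/4 ⊃ 3/4 = 1
χ ⊃ χ = 3/4 ⊃ 3/4 = 1
(φ ⊃ χ) ∨ (χ ⊃ χ) = 1 ∨ 1 = 1
((φ ≡ (χ ∧ ψ)) ⊃ ¬χ) ∧ ((φ ⊃ χ) ∨ (χ ⊃ χ)) = 0 ∧ 1 = 0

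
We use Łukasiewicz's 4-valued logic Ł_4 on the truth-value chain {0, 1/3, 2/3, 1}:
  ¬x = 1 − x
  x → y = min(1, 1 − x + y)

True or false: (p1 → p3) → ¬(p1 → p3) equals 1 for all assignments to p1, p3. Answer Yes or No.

Counterexample: take p1 = 0, p3 = 0.
p1 → p3 = 0 → 0 = 1
p1 → p3 = 0 → 0 = 1
¬(p1 → p3) = ¬1 = 0
(p1 → p3) → ¬(p1 → p3) = 1 → 0 = 0
This gives 0 ≠ 1.

No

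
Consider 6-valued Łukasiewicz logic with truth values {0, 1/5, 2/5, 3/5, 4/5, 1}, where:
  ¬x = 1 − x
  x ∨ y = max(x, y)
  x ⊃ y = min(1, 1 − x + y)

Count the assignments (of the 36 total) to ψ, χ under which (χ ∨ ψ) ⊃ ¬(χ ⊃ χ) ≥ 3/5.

value 1: 1 assignment (counts)
value 4/5: 3 assignments (counts)
value 3/5: 5 assignments (counts)
value 2/5: 7 assignments
value 1/5: 9 assignments
value 0: 11 assignments
So 9 of the 36 assignments meet the threshold.

9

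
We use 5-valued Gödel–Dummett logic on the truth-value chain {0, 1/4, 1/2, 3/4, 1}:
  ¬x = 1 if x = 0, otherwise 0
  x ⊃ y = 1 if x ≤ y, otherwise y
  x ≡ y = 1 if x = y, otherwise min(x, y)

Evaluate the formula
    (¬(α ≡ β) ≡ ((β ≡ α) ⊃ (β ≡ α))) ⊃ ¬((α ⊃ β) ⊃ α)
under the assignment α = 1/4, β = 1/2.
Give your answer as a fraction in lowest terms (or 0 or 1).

α ≡ β = 1/4 ≡ 1/2 = 1/4
¬(α ≡ β) = ¬1/4 = 0
β ≡ α = 1/2 ≡ 1/4 = 1/4
β ≡ α = 1/2 ≡ 1/4 = 1/4
(β ≡ α) ⊃ (β ≡ α) = 1/4 ⊃ 1/4 = 1
¬(α ≡ β) ≡ ((β ≡ α) ⊃ (β ≡ α)) = 0 ≡ 1 = 0
α ⊃ β = 1/4 ⊃ 1/2 = 1
(α ⊃ β) ⊃ α = 1 ⊃ 1/4 = 1/4
¬((α ⊃ β) ⊃ α) = ¬1/4 = 0
(¬(α ≡ β) ≡ ((β ≡ α) ⊃ (β ≡ α))) ⊃ ¬((α ⊃ β) ⊃ α) = 0 ⊃ 0 = 1

1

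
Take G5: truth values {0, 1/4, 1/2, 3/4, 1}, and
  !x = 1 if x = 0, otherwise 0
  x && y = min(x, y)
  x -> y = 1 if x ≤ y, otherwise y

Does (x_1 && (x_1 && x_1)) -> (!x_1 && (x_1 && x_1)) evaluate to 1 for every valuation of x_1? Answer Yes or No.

No

Counterexample: take x_1 = 1/4.
x_1 && x_1 = 1/4 && 1/4 = 1/4
x_1 && (x_1 && x_1) = 1/4 && 1/4 = 1/4
!x_1 = !1/4 = 0
x_1 && x_1 = 1/4 && 1/4 = 1/4
!x_1 && (x_1 && x_1) = 0 && 1/4 = 0
(x_1 && (x_1 && x_1)) -> (!x_1 && (x_1 && x_1)) = 1/4 -> 0 = 0
This gives 0 ≠ 1.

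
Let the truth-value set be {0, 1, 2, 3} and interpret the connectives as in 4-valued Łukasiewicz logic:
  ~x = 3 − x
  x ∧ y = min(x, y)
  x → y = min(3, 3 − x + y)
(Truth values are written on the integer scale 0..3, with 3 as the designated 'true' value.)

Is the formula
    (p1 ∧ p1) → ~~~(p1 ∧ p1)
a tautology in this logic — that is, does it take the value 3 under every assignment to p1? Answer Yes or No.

No

Counterexample: take p1 = 2.
p1 ∧ p1 = 2 ∧ 2 = 2
p1 ∧ p1 = 2 ∧ 2 = 2
~(p1 ∧ p1) = ~2 = 1
~~(p1 ∧ p1) = ~1 = 2
~~~(p1 ∧ p1) = ~2 = 1
(p1 ∧ p1) → ~~~(p1 ∧ p1) = 2 → 1 = 2
This gives 2 ≠ 3.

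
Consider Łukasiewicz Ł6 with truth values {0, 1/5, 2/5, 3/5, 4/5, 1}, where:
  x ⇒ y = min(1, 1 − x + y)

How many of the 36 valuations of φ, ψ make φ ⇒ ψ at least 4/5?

value 1: 21 assignments (counts)
value 4/5: 5 assignments (counts)
value 3/5: 4 assignments
value 2/5: 3 assignments
value 1/5: 2 assignments
value 0: 1 assignment
So 26 of the 36 assignments meet the threshold.

26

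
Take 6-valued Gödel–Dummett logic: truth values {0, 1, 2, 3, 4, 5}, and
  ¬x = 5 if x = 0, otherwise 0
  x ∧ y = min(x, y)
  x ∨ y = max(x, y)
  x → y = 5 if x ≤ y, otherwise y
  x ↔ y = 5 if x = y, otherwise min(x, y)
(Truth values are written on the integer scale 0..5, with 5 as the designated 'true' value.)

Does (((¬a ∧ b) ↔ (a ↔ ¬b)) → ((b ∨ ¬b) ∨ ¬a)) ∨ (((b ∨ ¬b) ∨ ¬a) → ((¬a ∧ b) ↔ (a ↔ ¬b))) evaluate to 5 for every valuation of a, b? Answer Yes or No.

Yes

At a = 3, b = 3, for instance:
¬a = ¬3 = 0
¬a ∧ b = 0 ∧ 3 = 0
¬b = ¬3 = 0
a ↔ ¬b = 3 ↔ 0 = 0
(¬a ∧ b) ↔ (a ↔ ¬b) = 0 ↔ 0 = 5
¬b = ¬3 = 0
b ∨ ¬b = 3 ∨ 0 = 3
¬a = ¬3 = 0
(b ∨ ¬b) ∨ ¬a = 3 ∨ 0 = 3
((¬a ∧ b) ↔ (a ↔ ¬b)) → ((b ∨ ¬b) ∨ ¬a) = 5 → 3 = 3
((b ∨ ¬b) ∨ ¬a) → ((¬a ∧ b) ↔ (a ↔ ¬b)) = 3 → 5 = 5
(((¬a ∧ b) ↔ (a ↔ ¬b)) → ((b ∨ ¬b) ∨ ¬a)) ∨ (((b ∨ ¬b) ∨ ¬a) → ((¬a ∧ b) ↔ (a ↔ ¬b))) = 3 ∨ 5 = 5
and checking the remaining 35 assignments likewise gives ≥ 5 in every case.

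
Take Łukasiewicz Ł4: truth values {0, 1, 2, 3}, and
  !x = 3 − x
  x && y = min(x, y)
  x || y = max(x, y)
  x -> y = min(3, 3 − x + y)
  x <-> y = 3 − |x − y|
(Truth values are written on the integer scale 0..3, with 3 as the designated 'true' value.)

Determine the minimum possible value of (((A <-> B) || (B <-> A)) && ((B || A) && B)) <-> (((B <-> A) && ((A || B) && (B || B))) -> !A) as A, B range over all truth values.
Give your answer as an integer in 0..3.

0

Take A = 0, B = 0:
A <-> B = 0 <-> 0 = 3
B <-> A = 0 <-> 0 = 3
(A <-> B) || (B <-> A) = 3 || 3 = 3
B || A = 0 || 0 = 0
(B || A) && B = 0 && 0 = 0
((A <-> B) || (B <-> A)) && ((B || A) && B) = 3 && 0 = 0
B <-> A = 0 <-> 0 = 3
A || B = 0 || 0 = 0
B || B = 0 || 0 = 0
(A || B) && (B || B) = 0 && 0 = 0
(B <-> A) && ((A || B) && (B || B)) = 3 && 0 = 0
!A = !0 = 3
((B <-> A) && ((A || B) && (B || B))) -> !A = 0 -> 3 = 3
(((A <-> B) || (B <-> A)) && ((B || A) && B)) <-> (((B <-> A) && ((A || B) && (B || B))) -> !A) = 0 <-> 3 = 0
No assignment yields a value below 0, so this is the minimum.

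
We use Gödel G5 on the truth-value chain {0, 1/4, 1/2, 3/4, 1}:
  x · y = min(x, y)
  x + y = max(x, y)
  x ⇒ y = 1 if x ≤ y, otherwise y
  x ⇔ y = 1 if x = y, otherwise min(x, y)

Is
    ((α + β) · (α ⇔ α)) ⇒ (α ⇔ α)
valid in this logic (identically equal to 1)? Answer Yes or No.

Yes

At α = 1/2, β = 1, for instance:
α + β = 1/2 + 1 = 1
α ⇔ α = 1/2 ⇔ 1/2 = 1
(α + β) · (α ⇔ α) = 1 · 1 = 1
((α + β) · (α ⇔ α)) ⇒ (α ⇔ α) = 1 ⇒ 1 = 1
and checking the remaining 24 assignments likewise gives ≥ 1 in every case.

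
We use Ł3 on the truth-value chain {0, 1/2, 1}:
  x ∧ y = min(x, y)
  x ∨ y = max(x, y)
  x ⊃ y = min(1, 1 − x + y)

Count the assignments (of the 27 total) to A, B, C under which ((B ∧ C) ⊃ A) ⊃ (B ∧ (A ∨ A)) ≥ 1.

value 1: 5 assignments (counts)
value 1/2: 11 assignments
value 0: 11 assignments
So 5 of the 27 assignments meet the threshold.

5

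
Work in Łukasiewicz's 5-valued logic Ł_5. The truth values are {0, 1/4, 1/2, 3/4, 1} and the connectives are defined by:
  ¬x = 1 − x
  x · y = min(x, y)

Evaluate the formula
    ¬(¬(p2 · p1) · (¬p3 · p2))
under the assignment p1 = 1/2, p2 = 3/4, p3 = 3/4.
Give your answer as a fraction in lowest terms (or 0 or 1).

3/4

p2 · p1 = 3/4 · 1/2 = 1/2
¬(p2 · p1) = ¬1/2 = 1/2
¬p3 = ¬3/4 = 1/4
¬p3 · p2 = 1/4 · 3/4 = 1/4
¬(p2 · p1) · (¬p3 · p2) = 1/2 · 1/4 = 1/4
¬(¬(p2 · p1) · (¬p3 · p2)) = ¬1/4 = 3/4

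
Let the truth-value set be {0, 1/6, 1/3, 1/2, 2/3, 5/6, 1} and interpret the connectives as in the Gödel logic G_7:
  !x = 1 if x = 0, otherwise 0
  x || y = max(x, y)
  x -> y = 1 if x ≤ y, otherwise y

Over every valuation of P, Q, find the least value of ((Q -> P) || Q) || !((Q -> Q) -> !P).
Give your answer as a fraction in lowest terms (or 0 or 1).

Take P = 0, Q = 1/6:
Q -> P = 1/6 -> 0 = 0
(Q -> P) || Q = 0 || 1/6 = 1/6
Q -> Q = 1/6 -> 1/6 = 1
!P = !0 = 1
(Q -> Q) -> !P = 1 -> 1 = 1
!((Q -> Q) -> !P) = !1 = 0
((Q -> P) || Q) || !((Q -> Q) -> !P) = 1/6 || 0 = 1/6
No assignment yields a value below 1/6, so this is the minimum.

1/6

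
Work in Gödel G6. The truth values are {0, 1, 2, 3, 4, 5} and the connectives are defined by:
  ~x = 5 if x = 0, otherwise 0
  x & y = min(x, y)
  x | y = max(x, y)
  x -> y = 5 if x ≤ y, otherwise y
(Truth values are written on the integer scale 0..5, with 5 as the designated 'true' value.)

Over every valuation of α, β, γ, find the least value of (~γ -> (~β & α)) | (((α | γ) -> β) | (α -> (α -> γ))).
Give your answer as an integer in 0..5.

Take α = 1, β = 0, γ = 0:
~γ = ~0 = 5
~β = ~0 = 5
~β & α = 5 & 1 = 1
~γ -> (~β & α) = 5 -> 1 = 1
α | γ = 1 | 0 = 1
(α | γ) -> β = 1 -> 0 = 0
α -> γ = 1 -> 0 = 0
α -> (α -> γ) = 1 -> 0 = 0
((α | γ) -> β) | (α -> (α -> γ)) = 0 | 0 = 0
(~γ -> (~β & α)) | (((α | γ) -> β) | (α -> (α -> γ))) = 1 | 0 = 1
No assignment yields a value below 1, so this is the minimum.

1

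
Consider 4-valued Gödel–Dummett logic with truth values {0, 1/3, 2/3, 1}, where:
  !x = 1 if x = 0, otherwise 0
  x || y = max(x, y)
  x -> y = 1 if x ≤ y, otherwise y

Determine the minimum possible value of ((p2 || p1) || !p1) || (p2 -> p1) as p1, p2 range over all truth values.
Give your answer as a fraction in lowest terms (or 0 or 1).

2/3

Take p1 = 1/3, p2 = 2/3:
p2 || p1 = 2/3 || 1/3 = 2/3
!p1 = !1/3 = 0
(p2 || p1) || !p1 = 2/3 || 0 = 2/3
p2 -> p1 = 2/3 -> 1/3 = 1/3
((p2 || p1) || !p1) || (p2 -> p1) = 2/3 || 1/3 = 2/3
No assignment yields a value below 2/3, so this is the minimum.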